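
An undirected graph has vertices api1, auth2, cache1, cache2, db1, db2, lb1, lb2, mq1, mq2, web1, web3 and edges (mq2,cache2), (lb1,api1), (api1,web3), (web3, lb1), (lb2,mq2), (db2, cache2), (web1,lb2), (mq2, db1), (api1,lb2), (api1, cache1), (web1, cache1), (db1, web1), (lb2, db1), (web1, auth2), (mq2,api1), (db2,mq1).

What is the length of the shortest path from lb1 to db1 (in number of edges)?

3

Distance 0: lb1.
Distance 1: api1, web3.
Distance 2: cache1, lb2, mq2.
Distance 3: cache2, db1, web1 — contains db1.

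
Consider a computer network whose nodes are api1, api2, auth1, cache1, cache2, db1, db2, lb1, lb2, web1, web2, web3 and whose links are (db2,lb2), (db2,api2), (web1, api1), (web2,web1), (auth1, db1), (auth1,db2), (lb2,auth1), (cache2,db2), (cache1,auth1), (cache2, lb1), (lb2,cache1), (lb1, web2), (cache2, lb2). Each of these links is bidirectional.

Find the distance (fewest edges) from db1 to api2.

Distance 0: db1.
Distance 1: auth1.
Distance 2: cache1, db2, lb2.
Distance 3: api2, cache2 — contains api2.

3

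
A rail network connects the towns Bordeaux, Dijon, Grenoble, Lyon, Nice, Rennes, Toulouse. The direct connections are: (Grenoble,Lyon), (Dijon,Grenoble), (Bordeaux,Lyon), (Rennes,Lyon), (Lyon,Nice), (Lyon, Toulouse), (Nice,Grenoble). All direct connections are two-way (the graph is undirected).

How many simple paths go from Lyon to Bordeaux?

1

Lyon–Bordeaux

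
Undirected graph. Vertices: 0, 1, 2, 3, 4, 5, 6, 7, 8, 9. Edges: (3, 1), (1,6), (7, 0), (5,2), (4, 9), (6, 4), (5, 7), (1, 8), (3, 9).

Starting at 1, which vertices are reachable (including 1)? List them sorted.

1, 3, 4, 6, 8, 9

Start at 1.
Its neighbours: 3, 6, 8.
Then their neighbours: 4, 9.
Nothing further is reachable.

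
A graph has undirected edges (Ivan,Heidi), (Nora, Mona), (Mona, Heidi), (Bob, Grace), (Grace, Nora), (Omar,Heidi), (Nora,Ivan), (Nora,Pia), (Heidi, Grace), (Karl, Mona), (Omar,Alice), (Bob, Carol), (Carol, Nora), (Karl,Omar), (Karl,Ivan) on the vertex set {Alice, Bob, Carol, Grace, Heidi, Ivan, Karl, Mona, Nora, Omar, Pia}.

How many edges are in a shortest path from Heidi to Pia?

Distance 0: Heidi.
Distance 1: Grace, Ivan, Mona, Omar.
Distance 2: Alice, Bob, Karl, Nora.
Distance 3: Carol, Pia — contains Pia.

3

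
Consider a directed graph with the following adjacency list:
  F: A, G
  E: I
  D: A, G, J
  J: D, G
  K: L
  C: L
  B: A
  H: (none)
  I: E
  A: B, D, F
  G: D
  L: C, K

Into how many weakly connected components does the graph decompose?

4

From A: component {A, B, D, F, G, J}.
From C: component {C, K, L}.
From E: component {E, I}.
From H: component {H}.
That's 4 components.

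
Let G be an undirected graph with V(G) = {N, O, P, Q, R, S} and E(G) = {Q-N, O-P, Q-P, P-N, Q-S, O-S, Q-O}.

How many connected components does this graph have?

From N: component {N, O, P, Q, S}.
From R: component {R}.
That's 2 components.

2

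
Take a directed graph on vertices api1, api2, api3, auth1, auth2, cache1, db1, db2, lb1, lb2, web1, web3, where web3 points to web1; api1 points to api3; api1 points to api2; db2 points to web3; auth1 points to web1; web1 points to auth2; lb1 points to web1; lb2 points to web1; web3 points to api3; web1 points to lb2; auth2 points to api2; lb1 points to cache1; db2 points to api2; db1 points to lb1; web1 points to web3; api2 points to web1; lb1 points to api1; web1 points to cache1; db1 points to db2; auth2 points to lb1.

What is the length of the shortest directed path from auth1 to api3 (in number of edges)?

Distance 0: auth1.
Distance 1: web1.
Distance 2: auth2, cache1, lb2, web3.
Distance 3: api2, api3, lb1 — contains api3.

3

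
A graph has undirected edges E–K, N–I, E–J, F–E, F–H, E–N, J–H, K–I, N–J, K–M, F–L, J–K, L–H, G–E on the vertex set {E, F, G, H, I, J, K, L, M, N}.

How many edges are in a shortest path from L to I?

Distance 0: L.
Distance 1: F, H.
Distance 2: E, J.
Distance 3: G, K, N.
Distance 4: I, M — contains I.

4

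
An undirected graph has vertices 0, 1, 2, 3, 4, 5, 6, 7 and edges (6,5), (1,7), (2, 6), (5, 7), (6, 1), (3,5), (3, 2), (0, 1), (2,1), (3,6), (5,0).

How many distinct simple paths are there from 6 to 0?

6–1–0
6–1–2–3–5–0
6–1–7–5–0
6–2–1–0
6–2–1–7–5–0
6–2–3–5–0
6–2–3–5–7–1–0
6–3–2–1–0
6–3–2–1–7–5–0
6–3–5–0
6–3–5–7–1–0
6–5–0
6–5–3–2–1–0
6–5–7–1–0

14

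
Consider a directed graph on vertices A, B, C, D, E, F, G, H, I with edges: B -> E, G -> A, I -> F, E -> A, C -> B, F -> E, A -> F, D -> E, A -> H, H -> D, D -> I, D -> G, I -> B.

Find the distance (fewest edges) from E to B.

5

Distance 0: E.
Distance 1: A.
Distance 2: F, H.
Distance 3: D.
Distance 4: G, I.
Distance 5: B — contains B.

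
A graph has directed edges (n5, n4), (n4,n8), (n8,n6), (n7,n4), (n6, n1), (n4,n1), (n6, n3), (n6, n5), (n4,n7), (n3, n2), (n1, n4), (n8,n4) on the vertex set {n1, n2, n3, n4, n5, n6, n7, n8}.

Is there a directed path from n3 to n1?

No

Explore from n3.
Distance 1: reach n2.
The search from n3 is exhausted; no directed path reaches n1.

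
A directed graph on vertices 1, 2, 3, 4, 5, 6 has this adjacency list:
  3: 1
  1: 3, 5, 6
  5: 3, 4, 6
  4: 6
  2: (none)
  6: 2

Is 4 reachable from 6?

Explore from 6.
Distance 1: reach 2.
The search from 6 is exhausted; no directed path reaches 4.

No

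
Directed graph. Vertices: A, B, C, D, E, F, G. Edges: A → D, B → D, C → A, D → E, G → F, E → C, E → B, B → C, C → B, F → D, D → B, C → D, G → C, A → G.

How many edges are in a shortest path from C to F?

3

Distance 0: C.
Distance 1: A, B, D.
Distance 2: E, G.
Distance 3: F — contains F.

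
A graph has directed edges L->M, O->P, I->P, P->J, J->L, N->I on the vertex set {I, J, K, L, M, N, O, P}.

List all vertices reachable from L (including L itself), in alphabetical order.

L, M

Start at L.
Its neighbours: M.
Nothing further is reachable.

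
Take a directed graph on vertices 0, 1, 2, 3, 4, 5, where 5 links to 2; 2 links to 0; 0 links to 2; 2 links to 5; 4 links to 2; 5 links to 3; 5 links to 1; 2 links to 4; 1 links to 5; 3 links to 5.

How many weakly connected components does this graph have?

From 0: component {0, 1, 2, 3, 4, 5}.
That's 1 component.

1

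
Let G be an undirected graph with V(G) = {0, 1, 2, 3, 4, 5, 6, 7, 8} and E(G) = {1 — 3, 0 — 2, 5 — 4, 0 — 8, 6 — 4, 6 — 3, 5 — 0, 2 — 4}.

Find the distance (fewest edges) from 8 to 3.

Distance 0: 8.
Distance 1: 0.
Distance 2: 2, 5.
Distance 3: 4.
Distance 4: 6.
Distance 5: 3 — contains 3.

5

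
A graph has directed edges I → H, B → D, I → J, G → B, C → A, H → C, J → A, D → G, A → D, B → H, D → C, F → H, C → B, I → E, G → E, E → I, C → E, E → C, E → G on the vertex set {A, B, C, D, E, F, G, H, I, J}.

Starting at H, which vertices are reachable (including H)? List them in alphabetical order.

A, B, C, D, E, G, H, I, J

Start at H.
Its neighbours: C.
Then their neighbours: A, B, E.
Then next layer: D, G, I.
Then next layer: J.
Nothing further is reachable.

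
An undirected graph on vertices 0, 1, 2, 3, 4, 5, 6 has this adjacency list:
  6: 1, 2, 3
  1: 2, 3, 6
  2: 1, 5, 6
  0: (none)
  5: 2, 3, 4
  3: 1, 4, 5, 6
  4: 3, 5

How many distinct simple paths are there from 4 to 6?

11

4–3–1–2–6
4–3–1–6
4–3–5–2–1–6
4–3–5–2–6
4–3–6
4–5–2–1–3–6
4–5–2–1–6
4–5–2–6
4–5–3–1–2–6
4–5–3–1–6
4–5–3–6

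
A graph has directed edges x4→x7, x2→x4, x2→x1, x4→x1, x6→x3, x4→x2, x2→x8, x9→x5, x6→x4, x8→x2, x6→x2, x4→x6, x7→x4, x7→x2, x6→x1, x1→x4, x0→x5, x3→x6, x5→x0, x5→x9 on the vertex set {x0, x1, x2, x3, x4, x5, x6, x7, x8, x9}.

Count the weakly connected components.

From x0: component {x0, x5, x9}.
From x1: component {x1, x2, x3, x4, x6, x7, x8}.
That's 2 components.

2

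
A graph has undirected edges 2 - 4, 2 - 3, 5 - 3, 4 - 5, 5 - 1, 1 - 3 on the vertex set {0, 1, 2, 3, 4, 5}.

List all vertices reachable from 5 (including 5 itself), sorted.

Start at 5.
Its neighbours: 1, 3, 4.
Then their neighbours: 2.
Nothing further is reachable.

1, 2, 3, 4, 5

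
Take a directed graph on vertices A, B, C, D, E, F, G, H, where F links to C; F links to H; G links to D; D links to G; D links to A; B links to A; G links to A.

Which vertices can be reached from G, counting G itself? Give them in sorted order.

Start at G.
Its neighbours: A, D.
Nothing further is reachable.

A, D, G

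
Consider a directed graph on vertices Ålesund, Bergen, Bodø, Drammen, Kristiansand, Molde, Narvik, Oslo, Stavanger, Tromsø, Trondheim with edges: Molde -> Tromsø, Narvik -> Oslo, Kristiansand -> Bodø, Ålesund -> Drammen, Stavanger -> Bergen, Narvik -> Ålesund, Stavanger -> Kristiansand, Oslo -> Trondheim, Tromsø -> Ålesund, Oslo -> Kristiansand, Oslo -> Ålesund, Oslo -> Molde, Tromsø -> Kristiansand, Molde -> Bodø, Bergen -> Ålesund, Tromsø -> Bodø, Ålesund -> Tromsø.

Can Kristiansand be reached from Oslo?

Yes

Explore from Oslo.
Distance 1: reach Ålesund, Kristiansand, Molde, Trondheim.
Found Kristiansand.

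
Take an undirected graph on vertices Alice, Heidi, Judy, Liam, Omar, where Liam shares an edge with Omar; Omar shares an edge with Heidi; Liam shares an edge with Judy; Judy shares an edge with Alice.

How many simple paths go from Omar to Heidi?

Omar–Heidi

1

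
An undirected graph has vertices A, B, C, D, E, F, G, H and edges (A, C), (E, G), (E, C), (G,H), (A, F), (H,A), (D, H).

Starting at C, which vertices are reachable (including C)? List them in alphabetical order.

Start at C.
Its neighbours: A, E.
Then their neighbours: F, G, H.
Then next layer: D.
Nothing further is reachable.

A, C, D, E, F, G, H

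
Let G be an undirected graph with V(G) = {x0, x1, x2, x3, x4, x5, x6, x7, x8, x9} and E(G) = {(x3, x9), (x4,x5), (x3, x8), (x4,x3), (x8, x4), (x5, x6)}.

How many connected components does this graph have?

From x0: component {x0}.
From x1: component {x1}.
From x2: component {x2}.
From x3: component {x3, x4, x5, x6, x8, x9}.
From x7: component {x7}.
That's 5 components.

5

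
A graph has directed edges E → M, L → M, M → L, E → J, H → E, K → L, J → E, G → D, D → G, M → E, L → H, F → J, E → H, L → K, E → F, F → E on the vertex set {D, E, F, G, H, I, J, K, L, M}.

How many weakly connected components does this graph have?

3

From D: component {D, G}.
From E: component {E, F, H, J, K, L, M}.
From I: component {I}.
That's 3 components.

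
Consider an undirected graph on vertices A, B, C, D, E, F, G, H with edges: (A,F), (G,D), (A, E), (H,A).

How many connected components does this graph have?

From A: component {A, E, F, H}.
From B: component {B}.
From C: component {C}.
From D: component {D, G}.
That's 4 components.

4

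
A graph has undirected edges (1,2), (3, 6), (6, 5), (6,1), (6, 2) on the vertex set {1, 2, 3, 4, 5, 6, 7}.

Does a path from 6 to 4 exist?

Explore from 6.
Distance 1: reach 1, 2, 3, 5.
The search is exhausted without reaching 4; it lies in a different component.

No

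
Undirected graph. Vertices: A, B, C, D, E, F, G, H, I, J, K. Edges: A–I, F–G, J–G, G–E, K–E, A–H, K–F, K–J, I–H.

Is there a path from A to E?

No

Explore from A.
Distance 1: reach H, I.
The search is exhausted without reaching E; it lies in a different component.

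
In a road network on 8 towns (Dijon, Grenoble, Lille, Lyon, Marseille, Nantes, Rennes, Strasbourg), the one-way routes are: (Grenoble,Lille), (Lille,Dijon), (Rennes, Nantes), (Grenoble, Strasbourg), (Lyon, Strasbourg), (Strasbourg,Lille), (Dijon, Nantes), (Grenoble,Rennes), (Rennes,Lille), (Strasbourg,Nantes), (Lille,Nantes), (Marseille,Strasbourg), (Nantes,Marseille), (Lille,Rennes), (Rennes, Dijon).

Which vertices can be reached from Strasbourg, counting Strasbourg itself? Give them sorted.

Start at Strasbourg.
Its neighbours: Lille, Nantes.
Then their neighbours: Dijon, Marseille, Rennes.
Nothing further is reachable.

Dijon, Lille, Marseille, Nantes, Rennes, Strasbourg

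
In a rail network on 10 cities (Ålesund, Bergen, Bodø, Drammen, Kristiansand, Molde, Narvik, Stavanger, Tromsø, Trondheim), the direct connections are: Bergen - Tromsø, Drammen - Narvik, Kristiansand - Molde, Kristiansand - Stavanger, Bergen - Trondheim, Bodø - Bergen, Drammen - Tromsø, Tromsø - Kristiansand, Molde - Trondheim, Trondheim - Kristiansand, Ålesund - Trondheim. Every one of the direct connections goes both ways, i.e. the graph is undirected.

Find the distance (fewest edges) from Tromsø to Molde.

2

Distance 0: Tromsø.
Distance 1: Bergen, Drammen, Kristiansand.
Distance 2: Bodø, Molde, Narvik, Stavanger, Trondheim — contains Molde.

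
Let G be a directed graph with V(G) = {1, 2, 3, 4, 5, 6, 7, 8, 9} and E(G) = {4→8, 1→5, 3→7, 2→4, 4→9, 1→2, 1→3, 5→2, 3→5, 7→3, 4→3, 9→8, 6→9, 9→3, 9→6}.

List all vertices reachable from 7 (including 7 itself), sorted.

Start at 7.
Its neighbours: 3.
Then their neighbours: 5.
Then next layer: 2.
Then next layer: 4.
Then next layer: 8, 9.
Then next layer: 6.
Nothing further is reachable.

2, 3, 4, 5, 6, 7, 8, 9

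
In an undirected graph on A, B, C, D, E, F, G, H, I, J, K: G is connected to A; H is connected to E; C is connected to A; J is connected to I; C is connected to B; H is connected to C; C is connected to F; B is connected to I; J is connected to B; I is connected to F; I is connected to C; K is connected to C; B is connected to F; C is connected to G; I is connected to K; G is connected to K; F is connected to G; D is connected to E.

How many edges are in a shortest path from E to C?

2

Distance 0: E.
Distance 1: D, H.
Distance 2: C — contains C.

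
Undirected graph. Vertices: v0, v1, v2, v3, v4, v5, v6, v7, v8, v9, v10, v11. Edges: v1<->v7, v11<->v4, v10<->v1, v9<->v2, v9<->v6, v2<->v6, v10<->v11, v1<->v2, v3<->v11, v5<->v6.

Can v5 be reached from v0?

No

v0 has no edges, so nothing is reachable from it.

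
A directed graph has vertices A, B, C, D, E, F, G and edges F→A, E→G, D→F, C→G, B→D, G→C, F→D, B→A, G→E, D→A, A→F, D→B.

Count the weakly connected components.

2

From A: component {A, B, D, F}.
From C: component {C, E, G}.
That's 2 components.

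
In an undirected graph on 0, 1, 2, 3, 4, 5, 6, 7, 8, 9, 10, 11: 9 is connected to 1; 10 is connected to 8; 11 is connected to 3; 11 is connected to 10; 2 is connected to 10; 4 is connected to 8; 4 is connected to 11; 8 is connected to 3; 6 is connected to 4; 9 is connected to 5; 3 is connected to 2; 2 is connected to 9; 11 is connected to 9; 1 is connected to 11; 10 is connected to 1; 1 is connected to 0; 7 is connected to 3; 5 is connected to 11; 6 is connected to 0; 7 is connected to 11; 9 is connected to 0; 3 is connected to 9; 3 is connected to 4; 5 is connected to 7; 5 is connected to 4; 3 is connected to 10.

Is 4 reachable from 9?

Explore from 9.
Distance 1: reach 0, 1, 2, 3, 5, 11.
Distance 2: reach 4, 6, 7, 8, 10.
Found 4.

Yes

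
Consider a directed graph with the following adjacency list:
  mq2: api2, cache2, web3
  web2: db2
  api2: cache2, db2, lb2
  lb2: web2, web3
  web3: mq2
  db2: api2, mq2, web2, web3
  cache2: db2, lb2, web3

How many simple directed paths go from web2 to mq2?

web2→db2→api2→cache2→lb2→web3→mq2
web2→db2→api2→cache2→web3→mq2
web2→db2→api2→lb2→web3→mq2
web2→db2→mq2
web2→db2→web3→mq2

5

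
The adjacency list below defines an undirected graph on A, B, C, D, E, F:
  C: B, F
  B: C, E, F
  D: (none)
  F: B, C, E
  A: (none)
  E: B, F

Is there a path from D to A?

No

D has no edges, so nothing is reachable from it.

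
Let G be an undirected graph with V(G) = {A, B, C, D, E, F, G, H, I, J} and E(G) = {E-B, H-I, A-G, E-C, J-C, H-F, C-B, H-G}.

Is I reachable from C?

No

Explore from C.
Distance 1: reach B, E, J.
The search is exhausted without reaching I; it lies in a different component.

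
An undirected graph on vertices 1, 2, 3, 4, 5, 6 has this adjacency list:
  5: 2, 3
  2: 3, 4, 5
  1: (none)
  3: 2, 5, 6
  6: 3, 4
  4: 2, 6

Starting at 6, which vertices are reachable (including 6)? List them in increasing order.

2, 3, 4, 5, 6

Start at 6.
Its neighbours: 3, 4.
Then their neighbours: 2, 5.
Nothing further is reachable.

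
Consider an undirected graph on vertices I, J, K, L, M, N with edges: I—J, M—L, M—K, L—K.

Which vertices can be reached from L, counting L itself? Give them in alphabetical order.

K, L, M

Start at L.
Its neighbours: K, M.
Nothing further is reachable.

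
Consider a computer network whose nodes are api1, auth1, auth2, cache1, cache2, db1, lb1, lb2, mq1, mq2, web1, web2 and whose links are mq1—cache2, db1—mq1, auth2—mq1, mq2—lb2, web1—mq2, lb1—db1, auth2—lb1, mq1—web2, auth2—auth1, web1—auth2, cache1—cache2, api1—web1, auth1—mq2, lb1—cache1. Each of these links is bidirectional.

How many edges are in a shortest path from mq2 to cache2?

Distance 0: mq2.
Distance 1: auth1, lb2, web1.
Distance 2: api1, auth2.
Distance 3: lb1, mq1.
Distance 4: cache1, cache2, db1, web2 — contains cache2.

4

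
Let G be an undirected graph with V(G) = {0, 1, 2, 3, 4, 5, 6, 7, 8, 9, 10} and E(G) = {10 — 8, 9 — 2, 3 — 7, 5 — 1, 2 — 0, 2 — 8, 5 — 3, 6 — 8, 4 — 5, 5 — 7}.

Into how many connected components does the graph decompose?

From 0: component {0, 2, 6, 8, 9, 10}.
From 1: component {1, 3, 4, 5, 7}.
That's 2 components.

2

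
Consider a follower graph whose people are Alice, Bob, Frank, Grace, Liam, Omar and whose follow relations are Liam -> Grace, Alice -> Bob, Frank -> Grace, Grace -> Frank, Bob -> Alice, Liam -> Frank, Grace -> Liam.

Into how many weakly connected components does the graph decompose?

From Alice: component {Alice, Bob}.
From Frank: component {Frank, Grace, Liam}.
From Omar: component {Omar}.
That's 3 components.

3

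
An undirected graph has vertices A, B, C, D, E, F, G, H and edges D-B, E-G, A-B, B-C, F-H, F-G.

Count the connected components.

2

From A: component {A, B, C, D}.
From E: component {E, F, G, H}.
That's 2 components.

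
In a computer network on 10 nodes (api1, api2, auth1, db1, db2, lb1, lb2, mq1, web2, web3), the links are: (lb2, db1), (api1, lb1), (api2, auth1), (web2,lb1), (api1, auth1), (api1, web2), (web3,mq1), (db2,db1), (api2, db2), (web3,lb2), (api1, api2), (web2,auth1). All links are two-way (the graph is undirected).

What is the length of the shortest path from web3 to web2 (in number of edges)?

Distance 0: web3.
Distance 1: lb2, mq1.
Distance 2: db1.
Distance 3: db2.
Distance 4: api2.
Distance 5: api1, auth1.
Distance 6: lb1, web2 — contains web2.

6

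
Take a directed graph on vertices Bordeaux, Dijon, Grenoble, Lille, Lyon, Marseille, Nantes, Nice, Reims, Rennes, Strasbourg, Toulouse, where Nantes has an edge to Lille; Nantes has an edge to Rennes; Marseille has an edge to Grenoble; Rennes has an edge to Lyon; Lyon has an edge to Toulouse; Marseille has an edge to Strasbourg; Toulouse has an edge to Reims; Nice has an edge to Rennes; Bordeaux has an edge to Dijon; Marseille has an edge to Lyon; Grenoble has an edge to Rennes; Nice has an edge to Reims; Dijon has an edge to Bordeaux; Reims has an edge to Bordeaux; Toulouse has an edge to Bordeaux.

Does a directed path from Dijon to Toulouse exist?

Explore from Dijon.
Distance 1: reach Bordeaux.
The search from Dijon is exhausted; no directed path reaches Toulouse.

No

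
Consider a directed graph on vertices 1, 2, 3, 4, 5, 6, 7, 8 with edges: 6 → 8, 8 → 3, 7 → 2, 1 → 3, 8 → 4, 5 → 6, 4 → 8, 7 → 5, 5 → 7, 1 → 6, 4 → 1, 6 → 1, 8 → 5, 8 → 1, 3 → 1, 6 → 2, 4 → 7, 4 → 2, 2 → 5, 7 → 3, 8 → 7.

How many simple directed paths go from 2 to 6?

2

2→5→6
2→5→7→3→1→6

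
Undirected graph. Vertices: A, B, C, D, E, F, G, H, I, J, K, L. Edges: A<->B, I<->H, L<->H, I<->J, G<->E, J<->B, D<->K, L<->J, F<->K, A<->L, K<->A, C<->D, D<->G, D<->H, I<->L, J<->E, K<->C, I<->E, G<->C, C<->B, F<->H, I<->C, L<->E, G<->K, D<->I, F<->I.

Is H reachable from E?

Explore from E.
Distance 1: reach G, I, J, L.
Distance 2: reach A, B, C, D, F, H, K.
Found H.

Yes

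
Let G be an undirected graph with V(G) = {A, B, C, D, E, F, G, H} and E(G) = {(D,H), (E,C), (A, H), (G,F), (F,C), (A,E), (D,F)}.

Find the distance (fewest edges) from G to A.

Distance 0: G.
Distance 1: F.
Distance 2: C, D.
Distance 3: E, H.
Distance 4: A — contains A.

4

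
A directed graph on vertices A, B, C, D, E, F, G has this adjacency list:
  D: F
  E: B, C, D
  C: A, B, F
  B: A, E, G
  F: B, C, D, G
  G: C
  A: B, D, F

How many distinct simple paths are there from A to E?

7

A→B→E
A→D→F→B→E
A→D→F→C→B→E
A→D→F→G→C→B→E
A→F→B→E
A→F→C→B→E
A→F→G→C→B→E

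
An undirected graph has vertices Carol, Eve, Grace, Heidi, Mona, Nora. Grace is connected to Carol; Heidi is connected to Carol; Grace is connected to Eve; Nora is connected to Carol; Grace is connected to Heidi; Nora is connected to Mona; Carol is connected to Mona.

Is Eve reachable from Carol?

Yes

Explore from Carol.
Distance 1: reach Grace, Heidi, Mona, Nora.
Distance 2: reach Eve.
Found Eve.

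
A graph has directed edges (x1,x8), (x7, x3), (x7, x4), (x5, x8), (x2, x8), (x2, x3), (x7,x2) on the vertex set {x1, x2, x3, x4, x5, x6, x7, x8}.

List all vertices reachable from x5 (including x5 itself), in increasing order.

x5, x8

Start at x5.
Its neighbours: x8.
Nothing further is reachable.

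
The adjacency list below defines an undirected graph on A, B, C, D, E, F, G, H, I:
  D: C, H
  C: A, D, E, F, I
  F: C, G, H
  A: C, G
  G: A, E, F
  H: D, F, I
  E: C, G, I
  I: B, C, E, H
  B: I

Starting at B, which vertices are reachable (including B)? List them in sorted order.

Start at B.
Its neighbours: I.
Then their neighbours: C, E, H.
Then next layer: A, D, F, G.
Every vertex is now reached.

A, B, C, D, E, F, G, H, I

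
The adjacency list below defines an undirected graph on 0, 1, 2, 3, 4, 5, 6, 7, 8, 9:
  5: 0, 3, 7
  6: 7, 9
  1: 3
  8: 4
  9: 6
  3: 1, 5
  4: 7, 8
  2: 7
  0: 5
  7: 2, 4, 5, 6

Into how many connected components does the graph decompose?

From 0: component {0, 1, 2, 3, 4, 5, 6, 7, 8, 9}.
That's 1 component.

1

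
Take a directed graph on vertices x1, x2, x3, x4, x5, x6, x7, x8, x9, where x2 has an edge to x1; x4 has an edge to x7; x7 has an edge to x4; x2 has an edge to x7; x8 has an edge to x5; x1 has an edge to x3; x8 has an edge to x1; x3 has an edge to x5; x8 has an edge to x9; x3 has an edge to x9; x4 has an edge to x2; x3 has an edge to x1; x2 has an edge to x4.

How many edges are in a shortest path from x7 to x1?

Distance 0: x7.
Distance 1: x4.
Distance 2: x2.
Distance 3: x1 — contains x1.

3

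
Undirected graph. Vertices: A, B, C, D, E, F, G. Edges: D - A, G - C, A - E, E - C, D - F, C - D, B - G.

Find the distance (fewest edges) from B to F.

4

Distance 0: B.
Distance 1: G.
Distance 2: C.
Distance 3: D, E.
Distance 4: A, F — contains F.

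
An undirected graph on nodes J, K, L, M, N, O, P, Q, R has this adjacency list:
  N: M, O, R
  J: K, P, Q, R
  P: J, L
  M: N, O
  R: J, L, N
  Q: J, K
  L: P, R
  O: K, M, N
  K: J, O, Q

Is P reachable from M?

Explore from M.
Distance 1: reach N, O.
Distance 2: reach K, R.
Distance 3: reach J, L, Q.
Distance 4: reach P.
Found P.

Yes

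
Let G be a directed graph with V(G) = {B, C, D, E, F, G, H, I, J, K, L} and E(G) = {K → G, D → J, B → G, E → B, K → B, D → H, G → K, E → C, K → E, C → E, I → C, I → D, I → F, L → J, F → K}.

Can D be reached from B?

No

Explore from B.
Distance 1: reach G.
Distance 2: reach K.
Distance 3: reach E.
Distance 4: reach C.
The search from B is exhausted; no directed path reaches D.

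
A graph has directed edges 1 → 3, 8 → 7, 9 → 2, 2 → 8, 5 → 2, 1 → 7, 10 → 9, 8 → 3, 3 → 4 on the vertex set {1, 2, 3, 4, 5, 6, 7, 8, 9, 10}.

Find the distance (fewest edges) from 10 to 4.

Distance 0: 10.
Distance 1: 9.
Distance 2: 2.
Distance 3: 8.
Distance 4: 3, 7.
Distance 5: 4 — contains 4.

5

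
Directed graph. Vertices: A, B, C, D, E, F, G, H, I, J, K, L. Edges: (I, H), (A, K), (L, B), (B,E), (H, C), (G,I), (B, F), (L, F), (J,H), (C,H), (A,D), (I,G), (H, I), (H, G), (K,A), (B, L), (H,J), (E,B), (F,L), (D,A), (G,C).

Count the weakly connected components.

3

From A: component {A, D, K}.
From B: component {B, E, F, L}.
From C: component {C, G, H, I, J}.
That's 3 components.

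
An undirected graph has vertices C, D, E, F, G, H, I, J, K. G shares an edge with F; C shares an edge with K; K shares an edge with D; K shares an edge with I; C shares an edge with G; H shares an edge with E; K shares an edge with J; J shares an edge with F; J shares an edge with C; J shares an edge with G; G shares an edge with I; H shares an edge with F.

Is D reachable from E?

Yes

Explore from E.
Distance 1: reach H.
Distance 2: reach F.
Distance 3: reach G, J.
Distance 4: reach C, I, K.
Distance 5: reach D.
Found D.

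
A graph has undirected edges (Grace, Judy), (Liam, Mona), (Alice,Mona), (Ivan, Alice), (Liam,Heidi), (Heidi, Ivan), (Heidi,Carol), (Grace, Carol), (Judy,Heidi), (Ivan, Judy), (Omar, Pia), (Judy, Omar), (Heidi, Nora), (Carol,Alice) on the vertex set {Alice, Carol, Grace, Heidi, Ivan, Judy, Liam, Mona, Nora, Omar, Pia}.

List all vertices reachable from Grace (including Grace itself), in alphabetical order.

Start at Grace.
Its neighbours: Carol, Judy.
Then their neighbours: Alice, Heidi, Ivan, Omar.
Then next layer: Liam, Mona, Nora, Pia.
Every vertex is now reached.

Alice, Carol, Grace, Heidi, Ivan, Judy, Liam, Mona, Nora, Omar, Pia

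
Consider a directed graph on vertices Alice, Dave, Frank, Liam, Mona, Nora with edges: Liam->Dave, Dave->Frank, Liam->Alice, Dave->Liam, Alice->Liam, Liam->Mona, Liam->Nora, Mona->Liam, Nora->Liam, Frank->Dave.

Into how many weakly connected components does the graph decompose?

From Alice: component {Alice, Dave, Frank, Liam, Mona, Nora}.
That's 1 component.

1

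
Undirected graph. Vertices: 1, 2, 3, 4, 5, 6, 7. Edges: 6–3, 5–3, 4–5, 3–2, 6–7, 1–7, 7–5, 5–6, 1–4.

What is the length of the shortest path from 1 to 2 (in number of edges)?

Distance 0: 1.
Distance 1: 4, 7.
Distance 2: 5, 6.
Distance 3: 3.
Distance 4: 2 — contains 2.

4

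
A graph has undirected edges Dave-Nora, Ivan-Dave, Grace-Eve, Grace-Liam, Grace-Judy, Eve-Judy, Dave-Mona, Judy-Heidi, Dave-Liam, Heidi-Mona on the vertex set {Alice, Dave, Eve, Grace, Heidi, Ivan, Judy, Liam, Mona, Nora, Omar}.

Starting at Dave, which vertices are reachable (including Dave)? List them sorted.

Start at Dave.
Its neighbours: Ivan, Liam, Mona, Nora.
Then their neighbours: Grace, Heidi.
Then next layer: Eve, Judy.
Nothing further is reachable.

Dave, Eve, Grace, Heidi, Ivan, Judy, Liam, Mona, Nora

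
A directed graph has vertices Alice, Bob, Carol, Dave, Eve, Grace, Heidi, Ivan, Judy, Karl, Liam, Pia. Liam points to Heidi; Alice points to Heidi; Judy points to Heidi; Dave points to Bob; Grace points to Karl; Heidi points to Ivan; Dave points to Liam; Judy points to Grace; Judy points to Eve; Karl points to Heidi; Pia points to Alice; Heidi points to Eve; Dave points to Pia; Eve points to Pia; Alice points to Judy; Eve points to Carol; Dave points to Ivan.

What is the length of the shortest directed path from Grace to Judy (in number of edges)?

6

Distance 0: Grace.
Distance 1: Karl.
Distance 2: Heidi.
Distance 3: Eve, Ivan.
Distance 4: Carol, Pia.
Distance 5: Alice.
Distance 6: Judy — contains Judy.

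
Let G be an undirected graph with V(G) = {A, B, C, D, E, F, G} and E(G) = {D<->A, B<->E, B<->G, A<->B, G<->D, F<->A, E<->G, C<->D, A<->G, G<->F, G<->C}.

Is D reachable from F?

Yes

Explore from F.
Distance 1: reach A, G.
Distance 2: reach B, C, D, E.
Found D.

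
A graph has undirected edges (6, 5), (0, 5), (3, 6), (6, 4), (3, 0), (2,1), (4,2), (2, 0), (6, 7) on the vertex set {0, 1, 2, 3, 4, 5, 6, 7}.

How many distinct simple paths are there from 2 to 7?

2–0–3–6–7
2–0–5–6–7
2–4–6–7

3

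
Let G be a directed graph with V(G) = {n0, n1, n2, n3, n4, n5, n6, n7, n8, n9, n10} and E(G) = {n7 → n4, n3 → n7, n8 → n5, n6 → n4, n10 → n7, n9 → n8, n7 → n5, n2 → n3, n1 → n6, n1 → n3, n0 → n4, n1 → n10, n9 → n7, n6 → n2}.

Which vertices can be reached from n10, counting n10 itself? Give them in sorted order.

n4, n5, n7, n10

Start at n10.
Its neighbours: n7.
Then their neighbours: n4, n5.
Nothing further is reachable.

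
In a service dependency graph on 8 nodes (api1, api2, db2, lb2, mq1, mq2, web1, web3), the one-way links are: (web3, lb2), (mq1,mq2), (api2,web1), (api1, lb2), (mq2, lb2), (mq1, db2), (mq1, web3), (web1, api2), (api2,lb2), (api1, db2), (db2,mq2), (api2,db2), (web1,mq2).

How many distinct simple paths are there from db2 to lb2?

db2→mq2→lb2

1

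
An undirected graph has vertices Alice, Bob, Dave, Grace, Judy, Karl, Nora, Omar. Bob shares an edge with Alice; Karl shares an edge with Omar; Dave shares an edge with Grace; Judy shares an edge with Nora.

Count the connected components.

4

From Alice: component {Alice, Bob}.
From Dave: component {Dave, Grace}.
From Judy: component {Judy, Nora}.
From Karl: component {Karl, Omar}.
That's 4 components.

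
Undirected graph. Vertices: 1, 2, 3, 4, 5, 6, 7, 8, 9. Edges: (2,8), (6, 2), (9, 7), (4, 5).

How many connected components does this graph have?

5

From 1: component {1}.
From 2: component {2, 6, 8}.
From 3: component {3}.
From 4: component {4, 5}.
From 7: component {7, 9}.
That's 5 components.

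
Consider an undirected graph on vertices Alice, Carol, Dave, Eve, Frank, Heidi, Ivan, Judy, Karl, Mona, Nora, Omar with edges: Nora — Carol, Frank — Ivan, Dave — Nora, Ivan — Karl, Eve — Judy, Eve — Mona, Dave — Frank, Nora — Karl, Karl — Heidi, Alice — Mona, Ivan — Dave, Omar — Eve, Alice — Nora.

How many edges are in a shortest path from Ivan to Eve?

Distance 0: Ivan.
Distance 1: Dave, Frank, Karl.
Distance 2: Heidi, Nora.
Distance 3: Alice, Carol.
Distance 4: Mona.
Distance 5: Eve — contains Eve.

5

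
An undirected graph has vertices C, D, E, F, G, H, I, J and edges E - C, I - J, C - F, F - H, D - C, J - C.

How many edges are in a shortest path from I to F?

Distance 0: I.
Distance 1: J.
Distance 2: C.
Distance 3: D, E, F — contains F.

3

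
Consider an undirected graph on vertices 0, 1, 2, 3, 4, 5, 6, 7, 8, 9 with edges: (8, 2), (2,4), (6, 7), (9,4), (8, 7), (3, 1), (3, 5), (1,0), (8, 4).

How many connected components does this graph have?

2

From 0: component {0, 1, 3, 5}.
From 2: component {2, 4, 6, 7, 8, 9}.
That's 2 components.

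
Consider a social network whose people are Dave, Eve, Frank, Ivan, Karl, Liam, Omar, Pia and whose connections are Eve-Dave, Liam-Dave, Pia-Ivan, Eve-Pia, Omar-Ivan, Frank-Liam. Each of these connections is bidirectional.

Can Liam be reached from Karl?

Karl has no edges, so nothing is reachable from it.

No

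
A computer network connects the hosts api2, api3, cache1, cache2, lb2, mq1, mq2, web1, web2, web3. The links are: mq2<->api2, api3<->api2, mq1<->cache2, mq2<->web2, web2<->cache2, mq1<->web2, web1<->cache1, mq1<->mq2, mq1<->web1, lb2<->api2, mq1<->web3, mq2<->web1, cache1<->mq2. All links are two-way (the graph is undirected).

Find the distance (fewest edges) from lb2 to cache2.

Distance 0: lb2.
Distance 1: api2.
Distance 2: api3, mq2.
Distance 3: cache1, mq1, web1, web2.
Distance 4: cache2, web3 — contains cache2.

4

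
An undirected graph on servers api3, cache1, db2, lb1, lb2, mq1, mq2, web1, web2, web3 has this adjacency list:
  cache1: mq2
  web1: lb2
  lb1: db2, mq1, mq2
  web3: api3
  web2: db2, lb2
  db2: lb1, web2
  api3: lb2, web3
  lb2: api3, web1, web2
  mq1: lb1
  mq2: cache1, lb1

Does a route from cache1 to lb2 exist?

Yes

Explore from cache1.
Distance 1: reach mq2.
Distance 2: reach lb1.
Distance 3: reach db2, mq1.
Distance 4: reach web2.
Distance 5: reach lb2.
Found lb2.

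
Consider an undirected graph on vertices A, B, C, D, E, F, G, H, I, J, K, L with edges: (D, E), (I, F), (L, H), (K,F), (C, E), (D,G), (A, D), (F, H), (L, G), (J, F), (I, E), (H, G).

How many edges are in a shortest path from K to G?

3

Distance 0: K.
Distance 1: F.
Distance 2: H, I, J.
Distance 3: E, G, L — contains G.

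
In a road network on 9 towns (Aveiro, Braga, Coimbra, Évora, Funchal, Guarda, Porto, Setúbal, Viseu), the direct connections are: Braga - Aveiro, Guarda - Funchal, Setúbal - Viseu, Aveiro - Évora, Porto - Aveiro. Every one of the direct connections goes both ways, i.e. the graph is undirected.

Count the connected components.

4

From Aveiro: component {Aveiro, Braga, Évora, Porto}.
From Coimbra: component {Coimbra}.
From Funchal: component {Funchal, Guarda}.
From Setúbal: component {Setúbal, Viseu}.
That's 4 components.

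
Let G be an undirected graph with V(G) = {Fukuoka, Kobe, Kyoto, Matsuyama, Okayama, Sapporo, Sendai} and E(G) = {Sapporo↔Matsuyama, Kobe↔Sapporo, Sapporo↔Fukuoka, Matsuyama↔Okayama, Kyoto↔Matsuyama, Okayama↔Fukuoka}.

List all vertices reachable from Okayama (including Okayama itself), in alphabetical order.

Start at Okayama.
Its neighbours: Fukuoka, Matsuyama.
Then their neighbours: Kyoto, Sapporo.
Then next layer: Kobe.
Nothing further is reachable.

Fukuoka, Kobe, Kyoto, Matsuyama, Okayama, Sapporo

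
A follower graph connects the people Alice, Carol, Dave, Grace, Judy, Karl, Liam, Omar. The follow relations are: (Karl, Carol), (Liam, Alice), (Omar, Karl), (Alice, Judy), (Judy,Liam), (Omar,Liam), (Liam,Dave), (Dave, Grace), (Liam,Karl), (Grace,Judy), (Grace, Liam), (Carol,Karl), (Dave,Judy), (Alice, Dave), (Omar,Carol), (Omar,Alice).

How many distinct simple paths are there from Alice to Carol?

Alice→Dave→Grace→Judy→Liam→Karl→Carol
Alice→Dave→Grace→Liam→Karl→Carol
Alice→Dave→Judy→Liam→Karl→Carol
Alice→Judy→Liam→Karl→Carol

4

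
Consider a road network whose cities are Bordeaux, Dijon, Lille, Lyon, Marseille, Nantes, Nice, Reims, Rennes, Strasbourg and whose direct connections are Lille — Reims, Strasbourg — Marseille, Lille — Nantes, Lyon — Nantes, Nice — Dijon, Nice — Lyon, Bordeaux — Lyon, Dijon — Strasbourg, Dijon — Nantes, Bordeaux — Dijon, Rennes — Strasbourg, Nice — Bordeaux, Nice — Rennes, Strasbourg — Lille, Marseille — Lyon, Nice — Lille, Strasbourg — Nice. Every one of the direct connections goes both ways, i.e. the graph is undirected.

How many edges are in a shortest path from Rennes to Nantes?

Distance 0: Rennes.
Distance 1: Nice, Strasbourg.
Distance 2: Bordeaux, Dijon, Lille, Lyon, Marseille.
Distance 3: Nantes, Reims — contains Nantes.

3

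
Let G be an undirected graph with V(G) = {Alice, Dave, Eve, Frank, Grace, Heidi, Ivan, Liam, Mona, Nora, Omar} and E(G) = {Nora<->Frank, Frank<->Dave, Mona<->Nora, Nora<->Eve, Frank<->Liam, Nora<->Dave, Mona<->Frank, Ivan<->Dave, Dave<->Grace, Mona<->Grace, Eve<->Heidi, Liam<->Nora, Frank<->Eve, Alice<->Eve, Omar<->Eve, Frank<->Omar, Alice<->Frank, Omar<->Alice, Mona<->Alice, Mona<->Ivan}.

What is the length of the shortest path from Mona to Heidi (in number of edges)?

Distance 0: Mona.
Distance 1: Alice, Frank, Grace, Ivan, Nora.
Distance 2: Dave, Eve, Liam, Omar.
Distance 3: Heidi — contains Heidi.

3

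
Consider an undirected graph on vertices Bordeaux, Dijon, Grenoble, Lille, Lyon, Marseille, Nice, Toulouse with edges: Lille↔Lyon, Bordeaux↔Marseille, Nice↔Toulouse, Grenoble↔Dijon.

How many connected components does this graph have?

From Bordeaux: component {Bordeaux, Marseille}.
From Dijon: component {Dijon, Grenoble}.
From Lille: component {Lille, Lyon}.
From Nice: component {Nice, Toulouse}.
That's 4 components.

4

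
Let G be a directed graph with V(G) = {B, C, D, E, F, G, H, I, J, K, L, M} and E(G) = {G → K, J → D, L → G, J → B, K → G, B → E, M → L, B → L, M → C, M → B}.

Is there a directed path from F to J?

F has no outgoing edges, so nothing is reachable from it.

No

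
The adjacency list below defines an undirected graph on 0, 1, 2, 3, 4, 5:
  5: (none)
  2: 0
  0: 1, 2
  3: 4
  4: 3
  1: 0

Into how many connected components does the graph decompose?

3

From 0: component {0, 1, 2}.
From 3: component {3, 4}.
From 5: component {5}.
That's 3 components.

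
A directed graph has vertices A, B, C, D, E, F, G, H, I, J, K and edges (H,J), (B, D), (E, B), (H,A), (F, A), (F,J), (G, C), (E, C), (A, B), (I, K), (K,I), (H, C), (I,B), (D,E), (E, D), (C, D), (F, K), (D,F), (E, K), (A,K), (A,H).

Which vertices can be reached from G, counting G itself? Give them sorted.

Start at G.
Its neighbours: C.
Then their neighbours: D.
Then next layer: E, F.
Then next layer: A, B, J, K.
Then next layer: H, I.
Every vertex is now reached.

A, B, C, D, E, F, G, H, I, J, K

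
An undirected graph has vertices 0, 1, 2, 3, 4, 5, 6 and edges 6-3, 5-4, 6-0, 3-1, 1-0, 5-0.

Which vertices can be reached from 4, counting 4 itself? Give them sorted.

0, 1, 3, 4, 5, 6

Start at 4.
Its neighbours: 5.
Then their neighbours: 0.
Then next layer: 1, 6.
Then next layer: 3.
Nothing further is reachable.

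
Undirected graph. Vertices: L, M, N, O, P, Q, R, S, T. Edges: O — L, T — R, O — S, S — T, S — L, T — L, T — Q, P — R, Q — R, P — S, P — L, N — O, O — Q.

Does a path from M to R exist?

M has no edges, so nothing is reachable from it.

No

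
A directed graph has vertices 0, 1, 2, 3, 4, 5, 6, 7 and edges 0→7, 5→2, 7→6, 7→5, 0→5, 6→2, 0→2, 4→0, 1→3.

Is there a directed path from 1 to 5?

No

Explore from 1.
Distance 1: reach 3.
The search from 1 is exhausted; no directed path reaches 5.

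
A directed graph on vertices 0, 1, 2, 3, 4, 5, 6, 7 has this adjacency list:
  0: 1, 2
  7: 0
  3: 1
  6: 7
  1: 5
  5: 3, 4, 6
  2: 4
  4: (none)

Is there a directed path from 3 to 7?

Explore from 3.
Distance 1: reach 1.
Distance 2: reach 5.
Distance 3: reach 4, 6.
Distance 4: reach 7.
Found 7.

Yes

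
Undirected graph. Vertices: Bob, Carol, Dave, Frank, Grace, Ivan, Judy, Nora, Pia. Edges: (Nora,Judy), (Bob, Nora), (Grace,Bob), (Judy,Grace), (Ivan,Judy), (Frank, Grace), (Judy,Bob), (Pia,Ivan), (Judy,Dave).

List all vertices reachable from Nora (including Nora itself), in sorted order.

Bob, Dave, Frank, Grace, Ivan, Judy, Nora, Pia

Start at Nora.
Its neighbours: Bob, Judy.
Then their neighbours: Dave, Grace, Ivan.
Then next layer: Frank, Pia.
Nothing further is reachable.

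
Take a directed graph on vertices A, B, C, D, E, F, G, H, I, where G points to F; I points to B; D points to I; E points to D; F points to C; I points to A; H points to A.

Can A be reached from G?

Explore from G.
Distance 1: reach F.
Distance 2: reach C.
The search from G is exhausted; no directed path reaches A.

No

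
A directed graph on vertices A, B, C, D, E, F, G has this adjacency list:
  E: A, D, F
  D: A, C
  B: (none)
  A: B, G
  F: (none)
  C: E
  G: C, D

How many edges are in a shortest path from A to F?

4

Distance 0: A.
Distance 1: B, G.
Distance 2: C, D.
Distance 3: E.
Distance 4: F — contains F.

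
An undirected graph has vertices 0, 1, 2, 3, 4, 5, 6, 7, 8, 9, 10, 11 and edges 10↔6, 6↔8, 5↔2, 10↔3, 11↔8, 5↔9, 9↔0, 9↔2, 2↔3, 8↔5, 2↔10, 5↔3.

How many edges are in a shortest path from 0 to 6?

4

Distance 0: 0.
Distance 1: 9.
Distance 2: 2, 5.
Distance 3: 3, 8, 10.
Distance 4: 6, 11 — contains 6.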